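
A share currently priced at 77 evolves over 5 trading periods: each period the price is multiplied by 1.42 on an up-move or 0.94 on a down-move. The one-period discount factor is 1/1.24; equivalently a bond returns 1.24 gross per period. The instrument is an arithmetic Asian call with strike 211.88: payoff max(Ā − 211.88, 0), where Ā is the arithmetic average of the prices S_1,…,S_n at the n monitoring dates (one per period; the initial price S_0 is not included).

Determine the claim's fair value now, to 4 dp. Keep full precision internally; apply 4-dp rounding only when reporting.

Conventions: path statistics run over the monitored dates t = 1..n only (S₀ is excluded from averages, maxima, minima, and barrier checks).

price = 1.3216

No-arbitrage gives p* = (R−d)/(u−d) = 0.6250: enumerate every path, weight its payoff by its p*-probability, and discount by R^5.
Enumerate all 2^5 = 32 price paths (U = up ×1.42, D = down ×0.94); each path with k up-moves has probability p*^k·(1−p*)^(5−k).
DDDDD: Ā=64.2001, payoff=0.0000, prob=0.007416
UDDDD: Ā=96.9831, payoff=0.0000, prob=0.012360
DUDDD: Ā=89.5911, payoff=0.0000, prob=0.012360
UUDDD: Ā=135.3398, payoff=0.0000, prob=0.020599
DDUDD: Ā=82.6426, payoff=0.0000, prob=0.012360
UDUDD: Ā=124.8431, payoff=0.0000, prob=0.020599
DUUDD: Ā=117.4511, payoff=0.0000, prob=0.020599
UUUDD: Ā=177.4262, payoff=0.0000, prob=0.034332
DDDUD: Ā=76.1111, payoff=0.0000, prob=0.012360
UDDUD: Ā=114.9763, payoff=0.0000, prob=0.020599
DUDUD: Ā=107.5843, payoff=0.0000, prob=0.020599
UUDUD: Ā=162.5209, payoff=0.0000, prob=0.034332
DDUUD: Ā=100.6358, payoff=0.0000, prob=0.020599
UDUUD: Ā=152.0243, payoff=0.0000, prob=0.034332
DUUUD: Ā=144.6323, payoff=0.0000, prob=0.034332
UUUUD: Ā=218.4871, payoff=6.6071, prob=0.057220
DDDDU: Ā=69.9714, payoff=0.0000, prob=0.012360
UDDDU: Ā=105.7015, payoff=0.0000, prob=0.020599
DUDDU: Ā=98.3095, payoff=0.0000, prob=0.020599
UUDDU: Ā=148.5100, payoff=0.0000, prob=0.034332
DDUDU: Ā=91.3610, payoff=0.0000, prob=0.020599
UDUDU: Ā=138.0134, payoff=0.0000, prob=0.034332
DUUDU: Ā=130.6214, payoff=0.0000, prob=0.034332
UUUDU: Ā=197.3217, payoff=0.0000, prob=0.057220
DDDUU: Ā=84.8294, payoff=0.0000, prob=0.020599
UDDUU: Ā=128.1465, payoff=0.0000, prob=0.034332
DUDUU: Ā=120.7545, payoff=0.0000, prob=0.034332
UUDUU: Ā=182.4164, payoff=0.0000, prob=0.057220
DDUUU: Ā=113.8061, payoff=0.0000, prob=0.034332
UDUUU: Ā=171.9198, payoff=0.0000, prob=0.057220
DUUUU: Ā=164.5278, payoff=0.0000, prob=0.057220
UUUUU: Ā=248.5420, payoff=36.6620, prob=0.095367
Price = Σ prob·payoff / R^5 = 3.874422 / 2.931625 = 1.3216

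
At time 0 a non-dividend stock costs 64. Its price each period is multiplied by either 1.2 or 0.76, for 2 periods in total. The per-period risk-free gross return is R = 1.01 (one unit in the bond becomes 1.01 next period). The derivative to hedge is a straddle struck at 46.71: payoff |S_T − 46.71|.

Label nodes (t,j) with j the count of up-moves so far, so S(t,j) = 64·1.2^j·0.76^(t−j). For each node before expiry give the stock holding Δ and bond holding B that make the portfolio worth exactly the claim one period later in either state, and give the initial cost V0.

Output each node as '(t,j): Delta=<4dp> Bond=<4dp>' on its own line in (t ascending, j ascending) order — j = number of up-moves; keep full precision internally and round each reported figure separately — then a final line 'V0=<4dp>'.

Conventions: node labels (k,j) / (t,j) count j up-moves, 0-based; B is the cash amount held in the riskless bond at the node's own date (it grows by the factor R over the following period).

Arbitrage-free pricing uses the up-move probability p* = (R−d)/(u−d) = 0.5682, discounting each step at R = 1.01.
Terminal payoffs: V(2,0)=9.7436, V(2,1)=11.6580, V(2,2)=45.4500
(1,0): S=48.6400. Δ = (V_up−V_dn)/(S_up−S_dn) = (11.6580−9.7436)/(58.3680−36.9664) = 0.0895. V = [p*·11.6580 + (1−p*)·9.7436]/1.01 = 10.7241. B = V − Δ·S = 6.3732.
(1,1): S=76.8000. Δ = (V_up−V_dn)/(S_up−S_dn) = (45.4500−11.6580)/(92.1600−58.3680) = 1.0000. V = [p*·45.4500 + (1−p*)·11.6580]/1.01 = 30.5525. B = V − Δ·S = -46.2475.
(0,0): S=64.0000. Δ = (V_up−V_dn)/(S_up−S_dn) = (30.5525−10.7241)/(76.8000−48.6400) = 0.7041. V = [p*·30.5525 + (1−p*)·10.7241]/1.01 = 21.7725. B = V − Δ·S = -23.2920.
Sanity check at the root: Δ(0,0)·S0 + B(0,0) reproduces V0 = 21.7725.

(0,0): Delta=0.7041 Bond=-23.2920
(1,0): Delta=0.0895 Bond=6.3732
(1,1): Delta=1.0000 Bond=-46.2475
V0=21.7725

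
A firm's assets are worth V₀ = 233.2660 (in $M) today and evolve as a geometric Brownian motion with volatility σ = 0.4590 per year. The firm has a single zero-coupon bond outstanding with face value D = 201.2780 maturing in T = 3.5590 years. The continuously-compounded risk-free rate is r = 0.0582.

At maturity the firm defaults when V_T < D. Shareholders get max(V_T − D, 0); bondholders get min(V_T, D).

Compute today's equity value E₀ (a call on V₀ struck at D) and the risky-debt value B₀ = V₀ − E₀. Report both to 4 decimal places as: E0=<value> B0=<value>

With assets at 233.2660 and a single debt payment of 201.2780 at 3.5590 years:
d₁ = [ln(V₀/D) + (r + σ²/2)T] / (σ√T)
   = [ln(233.2660/201.2780) + (0.0582 + 0.5·0.4590²)·3.5590] / (0.4590·√3.5590)
   = [0.147492 + 0.582041] / 0.865918 = 0.842497
d₂ = d₁ − σ√T = 0.842497 − 0.865918 = -0.023421
N(d₁) = 0.800245,  N(d₂) = 0.490657,  e^(−rT) = 0.812911
E₀ = V₀·N(d₁) − D·e^(−rT)·N(d₂)
   = 233.2660·0.800245 − 201.2780·0.812911·0.490657 = 106.388097
B₀ = V₀ − E₀ = 233.2660 − 106.388097 = 126.877903

E0=106.3881 B0=126.8779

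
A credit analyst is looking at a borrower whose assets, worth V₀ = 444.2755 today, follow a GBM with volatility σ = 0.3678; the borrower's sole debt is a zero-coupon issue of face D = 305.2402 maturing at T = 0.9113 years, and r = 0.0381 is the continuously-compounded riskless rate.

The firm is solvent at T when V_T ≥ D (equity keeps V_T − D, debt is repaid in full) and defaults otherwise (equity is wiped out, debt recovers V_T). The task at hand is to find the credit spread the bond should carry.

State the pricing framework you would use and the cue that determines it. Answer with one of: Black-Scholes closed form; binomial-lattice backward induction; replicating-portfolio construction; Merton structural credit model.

Key observation: with the firm-asset dynamics (V₀ = 444.2755) and a single zero-coupon liability of face 305.2402 given, debt value, spread, and default probability all derive from the option view of the balance sheet.

framework: Merton structural credit model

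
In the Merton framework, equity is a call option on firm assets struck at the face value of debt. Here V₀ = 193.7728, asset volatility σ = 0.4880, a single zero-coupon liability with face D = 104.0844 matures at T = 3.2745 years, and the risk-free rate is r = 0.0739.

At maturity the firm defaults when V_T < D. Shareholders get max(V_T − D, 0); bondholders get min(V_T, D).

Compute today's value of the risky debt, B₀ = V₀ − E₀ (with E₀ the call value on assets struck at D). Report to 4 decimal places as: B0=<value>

B0=72.6305

With assets at 193.7728 and a single debt payment of 104.0844 at 3.2745 years:
d₁ = [ln(V₀/D) + (r + σ²/2)T] / (σ√T)
   = [ln(193.7728/104.0844) + (0.0739 + 0.5·0.4880²)·3.2745] / (0.4880·√3.2745)
   = [0.621484 + 0.631887] / 0.883064 = 1.419343
d₂ = d₁ − σ√T = 1.419343 − 0.883064 = 0.536279
N(d₁) = 0.922100,  N(d₂) = 0.704117,  e^(−rT) = 0.785068
E₀ = V₀·N(d₁) − D·e^(−rT)·N(d₂)
   = 193.7728·0.922100 − 104.0844·0.785068·0.704117 = 121.142278
B₀ = V₀ − E₀ = 193.7728 − 121.142278 = 72.630522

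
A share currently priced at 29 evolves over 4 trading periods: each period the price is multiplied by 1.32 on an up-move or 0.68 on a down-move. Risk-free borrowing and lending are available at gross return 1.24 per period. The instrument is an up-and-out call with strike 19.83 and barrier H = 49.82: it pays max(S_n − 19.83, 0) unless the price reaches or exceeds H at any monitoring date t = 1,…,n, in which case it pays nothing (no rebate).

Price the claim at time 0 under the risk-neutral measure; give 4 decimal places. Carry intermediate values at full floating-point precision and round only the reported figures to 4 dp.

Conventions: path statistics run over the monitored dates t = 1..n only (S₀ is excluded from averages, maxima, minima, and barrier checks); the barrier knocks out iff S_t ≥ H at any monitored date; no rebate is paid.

Under the martingale measure an up-move has probability p* = 0.8750; value the claim as the probability-weighted average of per-path payoffs, discounted 4 periods at R = 1.24.
Enumerate all 2^4 = 16 price paths (U = up ×1.32, D = down ×0.68); each path with k up-moves has probability p*^k·(1−p*)^(4−k).
DDDD: M=19.7200, payoff=0.0000, prob=0.000244
UDDD: M=38.2800, payoff=0.0000, prob=0.001709
DUDD: M=26.0304, payoff=0.0000, prob=0.001709
UUDD: M=50.5296, payoff=0.0000, prob=0.011963
DDUD: M=19.7200, payoff=0.0000, prob=0.001709
UDUD: M=38.2800, payoff=3.5349, prob=0.011963
DUUD: M=34.3601, payoff=3.5349, prob=0.011963
UUUD: M=66.6991, payoff=0.0000, prob=0.083740
DDDU: M=19.7200, payoff=0.0000, prob=0.001709
UDDU: M=38.2800, payoff=3.5349, prob=0.011963
DUDU: M=26.0304, payoff=3.5349, prob=0.011963
UUDU: M=50.5296, payoff=0.0000, prob=0.083740
DDUU: M=23.3649, payoff=3.5349, prob=0.011963
UDUU: M=45.3554, payoff=25.5254, prob=0.083740
DUUU: M=45.3554, payoff=25.5254, prob=0.083740
UUUU: M=88.0428, payoff=0.0000, prob=0.586182
Price = Σ prob·payoff / R^4 = 4.486438 / 2.364214 = 1.8976

price = 1.8976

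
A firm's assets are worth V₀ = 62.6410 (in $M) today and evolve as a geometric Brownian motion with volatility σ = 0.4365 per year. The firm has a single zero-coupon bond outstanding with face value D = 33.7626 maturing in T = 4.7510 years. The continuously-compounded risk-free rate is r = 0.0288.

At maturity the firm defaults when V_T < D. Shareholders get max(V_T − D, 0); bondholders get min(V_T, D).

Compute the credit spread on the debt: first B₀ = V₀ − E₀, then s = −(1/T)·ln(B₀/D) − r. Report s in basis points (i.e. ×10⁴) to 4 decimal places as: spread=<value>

Apply the equity-as-call identities (strike 33.7626, horizon 4.7510 years):
d₁ = [ln(V₀/D) + (r + σ²/2)T] / (σ√T)
   = [ln(62.6410/33.7626) + (0.0288 + 0.5·0.4365²)·4.7510] / (0.4365·√4.7510)
   = [0.618066 + 0.589438] / 0.951430 = 1.269147
d₂ = d₁ − σ√T = 1.269147 − 0.951430 = 0.317717
N(d₁) = 0.897806,  N(d₂) = 0.624650,  e^(−rT) = 0.872120
E₀ = V₀·N(d₁) − D·e^(−rT)·N(d₂)
   = 62.6410·0.897806 − 33.7626·0.872120·0.624650 = 37.846605
B₀ = V₀ − E₀ = 62.6410 − 37.846605 = 24.794395
spread = −(1/T)·ln(B₀/D) − r = −(1/4.7510)·ln(24.794395/33.7626) − 0.0288 = 0.03618338
in basis points: 0.03618338 × 10⁴ = 361.8338 bp

spread=361.8338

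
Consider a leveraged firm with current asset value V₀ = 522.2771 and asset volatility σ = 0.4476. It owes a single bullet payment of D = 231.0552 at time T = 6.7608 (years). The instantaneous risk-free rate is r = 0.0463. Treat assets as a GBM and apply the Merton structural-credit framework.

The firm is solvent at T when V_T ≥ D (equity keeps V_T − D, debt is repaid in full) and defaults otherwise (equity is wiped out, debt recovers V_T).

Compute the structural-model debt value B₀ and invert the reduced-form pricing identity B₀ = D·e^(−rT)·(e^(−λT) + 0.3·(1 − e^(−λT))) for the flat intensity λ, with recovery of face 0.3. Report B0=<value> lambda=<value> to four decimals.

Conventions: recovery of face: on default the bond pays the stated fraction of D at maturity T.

B0=141.5085 lambda=0.0391

Apply the equity-as-call identities (strike 231.0552, horizon 6.7608 years):
d₁ = [ln(V₀/D) + (r + σ²/2)T] / (σ√T)
   = [ln(522.2771/231.0552) + (0.0463 + 0.5·0.4476²)·6.7608] / (0.4476·√6.7608)
   = [0.815542 + 0.990274] / 1.163829 = 1.551616
d₂ = d₁ − σ√T = 1.551616 − 1.163829 = 0.387787
N(d₁) = 0.939623,  N(d₂) = 0.650913,  e^(−rT) = 0.731232
E₀ = V₀·N(d₁) − D·e^(−rT)·N(d₂)
   = 522.2771·0.939623 − 231.0552·0.731232·0.650913 = 380.768587
B₀ = V₀ − E₀ = 522.2771 − 380.768587 = 141.508513
e^(−λT) = (B₀·e^(rT)/D − 0.3)/(1 − 0.3) = (141.5085·1.367556/231.0552 − 0.3)/0.7 = 0.76793156
λ = −ln(0.76793156)/6.7608 = 0.039057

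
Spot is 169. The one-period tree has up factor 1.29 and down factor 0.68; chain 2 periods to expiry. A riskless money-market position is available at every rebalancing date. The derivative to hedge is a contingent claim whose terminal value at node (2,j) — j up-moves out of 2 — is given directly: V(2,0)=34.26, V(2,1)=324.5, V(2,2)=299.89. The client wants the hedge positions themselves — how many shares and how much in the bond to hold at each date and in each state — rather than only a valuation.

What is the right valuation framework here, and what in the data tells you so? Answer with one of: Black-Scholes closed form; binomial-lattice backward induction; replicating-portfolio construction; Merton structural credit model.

Key observation: a price alone would not answer the question — the per-node share/bond construction on the spot-169, 1.29/0.68 tree is required, and only the replicating-portfolio method yields it.

framework: replicating-portfolio construction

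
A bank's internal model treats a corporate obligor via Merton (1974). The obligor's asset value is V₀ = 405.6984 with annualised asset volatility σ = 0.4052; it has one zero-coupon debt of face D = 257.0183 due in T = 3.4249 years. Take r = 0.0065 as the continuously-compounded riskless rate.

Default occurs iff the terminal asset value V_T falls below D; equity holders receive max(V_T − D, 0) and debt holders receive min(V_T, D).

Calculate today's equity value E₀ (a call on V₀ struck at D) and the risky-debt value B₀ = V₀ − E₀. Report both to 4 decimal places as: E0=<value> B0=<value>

Apply the equity-as-call identities (strike 257.0183, horizon 3.4249 years):
d₁ = [ln(V₀/D) + (r + σ²/2)T] / (σ√T)
   = [ln(405.6984/257.0183) + (0.0065 + 0.5·0.4052²)·3.4249] / (0.4052·√3.4249)
   = [0.456463 + 0.303424] / 0.749883 = 1.013341
d₂ = d₁ − σ√T = 1.013341 − 0.749883 = 0.263458
N(d₁) = 0.844551,  N(d₂) = 0.603901,  e^(−rT) = 0.977984
E₀ = V₀·N(d₁) − D·e^(−rT)·N(d₂)
   = 405.6984·0.844551 − 257.0183·0.977984·0.603901 = 190.836614
B₀ = V₀ − E₀ = 405.6984 − 190.836614 = 214.861786

E0=190.8366 B0=214.8618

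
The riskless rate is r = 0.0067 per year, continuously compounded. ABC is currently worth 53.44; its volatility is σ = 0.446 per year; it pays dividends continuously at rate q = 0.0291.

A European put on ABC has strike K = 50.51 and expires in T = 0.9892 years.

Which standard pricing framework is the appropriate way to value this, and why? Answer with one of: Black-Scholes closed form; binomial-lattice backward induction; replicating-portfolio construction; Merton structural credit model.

Key observation: a European-exercise option on ABC struck at 50.51 — a GBM underlying with constant parameters — admits an analytic price: the data contain no early exercise, no discrete tree, no debt structure.

framework: Black-Scholes closed form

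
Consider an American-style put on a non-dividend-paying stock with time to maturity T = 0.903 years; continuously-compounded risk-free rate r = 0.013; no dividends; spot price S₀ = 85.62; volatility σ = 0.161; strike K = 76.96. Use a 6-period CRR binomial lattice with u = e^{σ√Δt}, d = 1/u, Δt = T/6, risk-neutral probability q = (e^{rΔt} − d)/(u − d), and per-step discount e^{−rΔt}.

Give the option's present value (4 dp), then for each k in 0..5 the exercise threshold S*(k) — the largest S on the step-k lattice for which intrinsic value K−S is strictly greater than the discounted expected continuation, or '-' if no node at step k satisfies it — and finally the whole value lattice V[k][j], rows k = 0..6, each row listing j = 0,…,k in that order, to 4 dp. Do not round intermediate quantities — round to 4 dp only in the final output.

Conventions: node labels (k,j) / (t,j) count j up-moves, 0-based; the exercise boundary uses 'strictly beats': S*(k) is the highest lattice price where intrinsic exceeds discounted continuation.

Δt=0.15050  u=1.06445  d=0.93945  q=0.50006  discount=0.99805
step 6 (expiry): payoffs max(K−S,0) = 18.0998 10.2681 1.3944 0.0000 0.0000 0.0000 0.0000
step 5: (k=5,j=0): S=62.6538, K−S=14.3062, hold=14.1558 ⇒ V=14.3062 exercise | (k=5,j=1): S=70.9902, K−S=5.9698, hold=5.8193 ⇒ V=5.9698 exercise | (k=5,j=2): S=80.4359, K−S=0.0000, hold=0.6958 ⇒ V=0.6958 continue | (k=5,j=3): S=91.1383, K−S=0.0000, hold=0.0000 ⇒ V=0.0000 continue | (k=5,j=4): S=103.2647, K−S=0.0000, hold=0.0000 ⇒ V=0.0000 continue | (k=5,j=5): S=117.0046, K−S=0.0000, hold=0.0000 ⇒ V=0.0000 continue  boundary S*=70.9902
step 4: (k=4,j=0): S=66.6919, K−S=10.2681, hold=10.1177 ⇒ V=10.2681 exercise | (k=4,j=1): S=75.5656, K−S=1.3944, hold=3.3259 ⇒ V=3.3259 continue | (k=4,j=2): S=85.6200, K−S=0.0000, hold=0.3472 ⇒ V=0.3472 continue | (k=4,j=3): S=97.0122, K−S=0.0000, hold=0.0000 ⇒ V=0.0000 continue | (k=4,j=4): S=109.9202, K−S=0.0000, hold=0.0000 ⇒ V=0.0000 continue  boundary S*=66.6919
step 3: (k=3,j=0): S=70.9902, K−S=5.9698, hold=6.7833 ⇒ V=6.7833 continue | (k=3,j=1): S=80.4359, K−S=0.0000, hold=1.8328 ⇒ V=1.8328 continue | (k=3,j=2): S=91.1383, K−S=0.0000, hold=0.1732 ⇒ V=0.1732 continue | (k=3,j=3): S=103.2647, K−S=0.0000, hold=0.0000 ⇒ V=0.0000 continue  boundary S*=-
step 2: (k=2,j=0): S=75.5656, K−S=1.3944, hold=4.2994 ⇒ V=4.2994 continue | (k=2,j=1): S=85.6200, K−S=0.0000, hold=1.0009 ⇒ V=1.0009 continue | (k=2,j=2): S=97.0122, K−S=0.0000, hold=0.0864 ⇒ V=0.0864 continue  boundary S*=-
step 1: (k=1,j=0): S=80.4359, K−S=0.0000, hold=2.6448 ⇒ V=2.6448 continue | (k=1,j=1): S=91.1383, K−S=0.0000, hold=0.5426 ⇒ V=0.5426 continue  boundary S*=-
step 0: (k=0,j=0): S=85.6200, K−S=0.0000, hold=1.5904 ⇒ V=1.5904 continue  boundary S*=-

price = 1.5904
boundary = - - - - 66.6919 70.9902
tree:
1.5904
2.6448 0.5426
4.2994 1.0009 0.0864
6.7833 1.8328 0.1732 0.0000
10.2681 3.3259 0.3472 0.0000 0.0000
14.3062 5.9698 0.6958 0.0000 0.0000 0.0000
18.0998 10.2681 1.3944 0.0000 0.0000 0.0000 0.0000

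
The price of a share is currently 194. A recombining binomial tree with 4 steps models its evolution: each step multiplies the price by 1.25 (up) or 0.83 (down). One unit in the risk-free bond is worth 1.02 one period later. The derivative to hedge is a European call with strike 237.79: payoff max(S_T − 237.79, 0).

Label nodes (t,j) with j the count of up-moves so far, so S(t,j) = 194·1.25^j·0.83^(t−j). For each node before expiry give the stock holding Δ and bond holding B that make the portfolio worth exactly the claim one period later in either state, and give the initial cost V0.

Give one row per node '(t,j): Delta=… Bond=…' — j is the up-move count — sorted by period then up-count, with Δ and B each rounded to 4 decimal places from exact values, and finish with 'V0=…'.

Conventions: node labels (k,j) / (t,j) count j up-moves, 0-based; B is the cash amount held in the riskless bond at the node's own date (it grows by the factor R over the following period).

(0,0): Delta=0.4686 Bond=-67.4187
(1,0): Delta=0.2231 Bond=-29.2311
(1,1): Delta=0.6660 Bond=-116.6265
(2,0): Delta=0.0000 Bond=0.0000
(2,1): Delta=0.4024 Bond=-65.9084
(2,2): Delta=0.8778 Bond=-183.1783
(3,0): Delta=0.0000 Bond=0.0000
(3,1): Delta=0.0000 Bond=0.0000
(3,2): Delta=0.7259 Bond=-148.6060
(3,3): Delta=1.0000 Bond=-233.1275
V0=23.4952

Since d<R<u, set p* = (R−d)/(u−d) = 0.4524; price each node as the discounted p*-expectation of its children.
Terminal payoffs: V(4,0)=0.0000, V(4,1)=0.0000, V(4,2)=0.0000, V(4,3)=76.7022, V(4,4)=235.8428
Node (3,0) S=110.9267: V=(p*·0.0000+(1−p*)·0.0000)/1.02=0.0000; Δ=(0.0000−0.0000)/(138.6583−92.0691)=0.0000; B=V−Δ·S=0.0000
Node (3,1) S=167.0582: V=(p*·0.0000+(1−p*)·0.0000)/1.02=0.0000; Δ=(0.0000−0.0000)/(208.8228−138.6583)=0.0000; B=V−Δ·S=0.0000
Node (3,2) S=251.5938: V=(p*·76.7022+(1−p*)·0.0000)/1.02=34.0182; Δ=(76.7022−0.0000)/(314.4922−208.8228)=0.7259; B=V−Δ·S=-148.6060
Node (3,3) S=378.9062: V=(p*·235.8428+(1−p*)·76.7022)/1.02=145.7788; Δ=(235.8428−76.7022)/(473.6328−314.4922)=1.0000; B=V−Δ·S=-233.1275
Node (2,0) S=133.6466: V=(p*·0.0000+(1−p*)·0.0000)/1.02=0.0000; Δ=(0.0000−0.0000)/(167.0582−110.9267)=0.0000; B=V−Δ·S=0.0000
Node (2,1) S=201.2750: V=(p*·34.0182+(1−p*)·0.0000)/1.02=15.0875; Δ=(34.0182−0.0000)/(251.5937−167.0582)=0.4024; B=V−Δ·S=-65.9084
Node (2,2) S=303.1250: V=(p*·145.7788+(1−p*)·34.0182)/1.02=82.9182; Δ=(145.7788−34.0182)/(378.9062−251.5938)=0.8778; B=V−Δ·S=-183.1783
Node (1,0) S=161.0200: V=(p*·15.0875+(1−p*)·0.0000)/1.02=6.6914; Δ=(15.0875−0.0000)/(201.2750−133.6466)=0.2231; B=V−Δ·S=-29.2311
Node (1,1) S=242.5000: V=(p*·82.9182+(1−p*)·15.0875)/1.02=44.8753; Δ=(82.9182−15.0875)/(303.1250−201.2750)=0.6660; B=V−Δ·S=-116.6265
Node (0,0) S=194.0000: V=(p*·44.8753+(1−p*)·6.6914)/1.02=23.4952; Δ=(44.8753−6.6914)/(242.5000−161.0200)=0.4686; B=V−Δ·S=-67.4187
Sanity check at the root: Δ(0,0)·S0 + B(0,0) reproduces V0 = 23.4952.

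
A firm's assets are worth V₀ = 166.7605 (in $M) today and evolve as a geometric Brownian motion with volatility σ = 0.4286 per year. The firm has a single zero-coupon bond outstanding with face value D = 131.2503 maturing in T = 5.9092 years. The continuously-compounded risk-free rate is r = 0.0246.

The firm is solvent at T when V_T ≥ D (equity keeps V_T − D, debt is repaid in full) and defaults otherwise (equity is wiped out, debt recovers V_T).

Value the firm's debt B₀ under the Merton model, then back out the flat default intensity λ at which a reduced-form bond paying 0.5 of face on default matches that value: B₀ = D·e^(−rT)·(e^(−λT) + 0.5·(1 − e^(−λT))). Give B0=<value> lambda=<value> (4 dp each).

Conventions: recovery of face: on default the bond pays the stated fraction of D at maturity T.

Apply the equity-as-call identities (strike 131.2503, horizon 5.9092 years):
d₁ = [ln(V₀/D) + (r + σ²/2)T] / (σ√T)
   = [ln(166.7605/131.2503) + (0.0246 + 0.5·0.4286²)·5.9092] / (0.4286·√5.9092)
   = [0.239452 + 0.688120] / 1.041877 = 0.890290
d₂ = d₁ − σ√T = 0.890290 − 1.041877 = -0.151587
N(d₁) = 0.813345,  N(d₂) = 0.439756,  e^(−rT) = 0.864705
E₀ = V₀·N(d₁) − D·e^(−rT)·N(d₂)
   = 166.7605·0.813345 − 131.2503·0.864705·0.439756 = 85.724607
B₀ = V₀ − E₀ = 166.7605 − 85.724607 = 81.035893
e^(−λT) = (B₀·e^(rT)/D − 0.5)/(1 − 0.5) = (81.0359·1.156463/131.2503 − 0.5)/0.5 = 0.42803529
λ = −ln(0.42803529)/5.9092 = 0.143598

B0=81.0359 lambda=0.1436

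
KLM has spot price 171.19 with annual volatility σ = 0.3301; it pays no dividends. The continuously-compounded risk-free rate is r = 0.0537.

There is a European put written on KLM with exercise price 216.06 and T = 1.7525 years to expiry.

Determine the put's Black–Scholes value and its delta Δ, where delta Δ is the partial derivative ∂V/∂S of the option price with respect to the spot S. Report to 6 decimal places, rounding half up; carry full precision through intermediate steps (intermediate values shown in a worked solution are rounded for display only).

σ√T = 0.3301·√1.7525 = 0.436993
d₁ = (ln(S/K) + (r+σ²/2)T) / (σ√T) = (ln(171.19/216.06) + (0.0537+0.3301²/2)·1.7525) / 0.436993 = (-0.232782 + 0.189591) / 0.436993 = -0.098838
d₂ = d₁ − σ√T = -0.098838 − 0.436993 = -0.535831
e^{−rT} = 0.910183
N(−d₁) = 0.539366,  N(−d₂) = 0.703962
Put price V = K·e^{−rT}·N(−d₂) − S·N(−d₁) = 138.437135 − 92.334138 = 46.102997
Δ = −N(−d₁) = -0.539366

price = 46.102997
Δ = -0.539366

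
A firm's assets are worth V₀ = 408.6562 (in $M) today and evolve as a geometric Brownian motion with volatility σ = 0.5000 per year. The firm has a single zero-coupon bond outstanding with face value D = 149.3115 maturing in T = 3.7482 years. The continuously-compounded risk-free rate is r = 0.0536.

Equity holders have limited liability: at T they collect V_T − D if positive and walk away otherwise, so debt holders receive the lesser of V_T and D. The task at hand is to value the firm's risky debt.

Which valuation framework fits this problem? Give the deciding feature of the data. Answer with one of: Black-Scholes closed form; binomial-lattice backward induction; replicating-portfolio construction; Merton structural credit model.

framework: Merton structural credit model

Key observation: the data describe a firm's assets (V₀ = 408.6562, GBM) and a single zero-coupon debt of face 149.3115, so credit quantities follow from equity-as-call in the structural model.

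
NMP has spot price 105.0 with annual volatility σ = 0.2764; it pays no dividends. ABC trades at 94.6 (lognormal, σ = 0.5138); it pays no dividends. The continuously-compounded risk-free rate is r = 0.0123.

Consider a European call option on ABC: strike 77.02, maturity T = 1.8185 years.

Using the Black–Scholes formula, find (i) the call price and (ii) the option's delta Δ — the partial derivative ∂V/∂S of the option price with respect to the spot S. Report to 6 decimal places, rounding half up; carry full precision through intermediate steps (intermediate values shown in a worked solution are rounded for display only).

price = 33.844012
Δ = 0.750303

σ√T = 0.5138·√1.8185 = 0.692868
d₁ = (ln(S/K) + (r+σ²/2)T) / (σ√T) = (ln(94.6/77.02) + (0.0123+0.5138²/2)·1.8185) / 0.692868 = (0.205592 + 0.262401) / 0.692868 = 0.675443
d₂ = d₁ − σ√T = 0.675443 − 0.692868 = -0.017425
e^{−rT} = 0.977881
N(d₁) = 0.750303,  N(d₂) = 0.493049
Call price V = S·N(d₁) − K·e^{−rT}·N(d₂) = 70.978651 − 37.134639 = 33.844012
Δ = N(d₁) = 0.750303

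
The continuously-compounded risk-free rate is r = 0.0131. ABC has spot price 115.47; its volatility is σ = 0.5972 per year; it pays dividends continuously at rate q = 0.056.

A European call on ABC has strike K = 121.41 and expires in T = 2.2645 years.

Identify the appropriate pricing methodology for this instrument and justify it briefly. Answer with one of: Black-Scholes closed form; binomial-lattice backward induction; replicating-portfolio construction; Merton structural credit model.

Key observation: everything needed for the exact continuous-time valuation of the European call on ABC (strike 121.41) is given, and no feature rules the closed form out.

framework: Black-Scholes closed form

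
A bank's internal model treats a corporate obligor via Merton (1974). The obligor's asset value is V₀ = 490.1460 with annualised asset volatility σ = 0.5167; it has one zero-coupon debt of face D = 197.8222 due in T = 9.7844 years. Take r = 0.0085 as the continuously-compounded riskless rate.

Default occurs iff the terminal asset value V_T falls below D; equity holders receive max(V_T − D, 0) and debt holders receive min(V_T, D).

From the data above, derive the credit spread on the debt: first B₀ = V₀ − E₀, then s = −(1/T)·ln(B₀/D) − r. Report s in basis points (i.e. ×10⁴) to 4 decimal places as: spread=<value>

spread=469.4545

Equity is a call on the firm's assets struck at D = 197.8222:
d₁ = [ln(V₀/D) + (r + σ²/2)T] / (σ√T)
   = [ln(490.1460/197.8222) + (0.0085 + 0.5·0.5167²)·9.7844] / (0.5167·√9.7844)
   = [0.907335 + 1.389282] / 1.616239 = 1.420963
d₂ = d₁ − σ√T = 1.420963 − 1.616239 = -0.195276
N(d₁) = 0.922336,  N(d₂) = 0.422589,  e^(−rT) = 0.920197
E₀ = V₀·N(d₁) − D·e^(−rT)·N(d₂)
   = 490.1460·0.922336 − 197.8222·0.920197·0.422589 = 375.153352
B₀ = V₀ − E₀ = 490.1460 − 375.153352 = 114.992648
spread = −(1/T)·ln(B₀/D) − r = −(1/9.7844)·ln(114.992648/197.8222) − 0.0085 = 0.04694545
in basis points: 0.04694545 × 10⁴ = 469.4545 bp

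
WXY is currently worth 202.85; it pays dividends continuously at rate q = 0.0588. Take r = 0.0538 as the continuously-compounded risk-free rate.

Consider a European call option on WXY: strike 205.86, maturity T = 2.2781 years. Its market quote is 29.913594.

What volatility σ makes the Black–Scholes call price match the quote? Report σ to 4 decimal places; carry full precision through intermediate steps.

sigma = 0.3001

At σ = 0.3001 the Black–Scholes value reproduces the quote:
σ√T = 0.3001·√2.2781 = 0.452952
d₁ = (ln(S/K) + (r−q+σ²/2)T) / (σ√T) = (ln(202.85/205.86) + (0.0538−0.0588+0.3001²/2)·2.2781) / 0.452952 = (-0.014730 + 0.091192) / 0.452952 = 0.168810
d₂ = d₁ − σ√T = 0.168810 − 0.452952 = -0.284142
e^{−rT} = 0.884651
e^{−qT} = 0.874632
N(d₁) = 0.567027,  N(d₂) = 0.388151
V = S·e^{−qT}·N(d₁) − K·e^{−rT}·N(d₂) = 100.601383 − 70.687788 = 29.913594 (the observed quote) — the price is monotone increasing in volatility, hence this σ is the only solution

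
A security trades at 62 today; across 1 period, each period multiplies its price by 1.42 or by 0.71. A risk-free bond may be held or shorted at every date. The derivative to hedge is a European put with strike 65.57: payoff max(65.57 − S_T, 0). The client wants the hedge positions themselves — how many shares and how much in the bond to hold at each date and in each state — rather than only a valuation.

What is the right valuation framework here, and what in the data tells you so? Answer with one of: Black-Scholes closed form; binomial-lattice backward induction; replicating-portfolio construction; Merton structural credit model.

Key observation: the mandate to exhibit the hedge at every date and state singles out the replicating-portfolio construction on the 1-period tree with factors 1.42 and 0.71 from 62.

framework: replicating-portfolio construction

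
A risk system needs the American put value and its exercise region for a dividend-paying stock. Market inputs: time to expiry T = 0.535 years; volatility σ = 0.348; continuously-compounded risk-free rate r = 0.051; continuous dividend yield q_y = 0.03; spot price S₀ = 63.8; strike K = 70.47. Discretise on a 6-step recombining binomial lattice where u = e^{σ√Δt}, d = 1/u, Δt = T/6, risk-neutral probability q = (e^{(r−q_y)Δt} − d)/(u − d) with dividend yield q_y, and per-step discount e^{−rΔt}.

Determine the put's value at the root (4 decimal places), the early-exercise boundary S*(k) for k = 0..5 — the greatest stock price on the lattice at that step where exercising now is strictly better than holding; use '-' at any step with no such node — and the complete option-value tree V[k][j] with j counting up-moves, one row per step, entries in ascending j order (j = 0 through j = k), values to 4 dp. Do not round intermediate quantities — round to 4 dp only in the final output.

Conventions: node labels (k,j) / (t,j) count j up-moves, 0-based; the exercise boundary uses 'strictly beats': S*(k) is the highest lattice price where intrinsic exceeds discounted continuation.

price = 10.3649
boundary = - - - 46.7123 51.8276 57.5030
tree:
10.3649
14.2070 6.3508
18.7636 9.4646 3.0784
23.7577 13.5959 5.1327 0.9090
28.3682 18.6424 8.3234 1.7664 0.0000
32.5236 23.7577 12.9670 3.4324 0.0000 0.0000
36.2688 28.3682 18.6424 6.6700 0.0000 0.0000 0.0000

Δt=0.08917  u=1.10951  d=0.90130  q=0.48305  discount=0.99546
step 6 (expiry): payoffs max(K−S,0) = 36.2688 28.3682 18.6424 6.6700 0.0000 0.0000 0.0000
step 5: (k=5,j=0): S=37.9464, K−S=32.5236, hold=32.3052 ⇒ V=32.5236 exercise | (k=5,j=1): S=46.7123, K−S=23.7577, hold=23.5628 ⇒ V=23.7577 exercise | (k=5,j=2): S=57.5030, K−S=12.9670, hold=12.8008 ⇒ V=12.9670 exercise | (k=5,j=3): S=70.7865, K−S=0.0000, hold=3.4324 ⇒ V=3.4324 continue | (k=5,j=4): S=87.1386, K−S=0.0000, hold=0.0000 ⇒ V=0.0000 continue | (k=5,j=5): S=107.2681, K−S=0.0000, hold=0.0000 ⇒ V=0.0000 continue  boundary S*=57.5030
step 4: (k=4,j=0): S=42.1018, K−S=28.3682, hold=28.1609 ⇒ V=28.3682 exercise | (k=4,j=1): S=51.8276, K−S=18.6424, hold=18.4612 ⇒ V=18.6424 exercise | (k=4,j=2): S=63.8000, K−S=6.6700, hold=8.3234 ⇒ V=8.3234 continue | (k=4,j=3): S=78.5381, K−S=0.0000, hold=1.7664 ⇒ V=1.7664 continue | (k=4,j=4): S=96.6809, K−S=0.0000, hold=0.0000 ⇒ V=0.0000 continue  boundary S*=51.8276
step 3: (k=3,j=0): S=46.7123, K−S=23.7577, hold=23.5628 ⇒ V=23.7577 exercise | (k=3,j=1): S=57.5030, K−S=12.9670, hold=13.5959 ⇒ V=13.5959 continue | (k=3,j=2): S=70.7865, K−S=0.0000, hold=5.1327 ⇒ V=5.1327 continue | (k=3,j=3): S=87.1386, K−S=0.0000, hold=0.9090 ⇒ V=0.9090 continue  boundary S*=46.7123
step 2: (k=2,j=0): S=51.8276, K−S=18.6424, hold=18.7636 ⇒ V=18.7636 continue | (k=2,j=1): S=63.8000, K−S=6.6700, hold=9.4646 ⇒ V=9.4646 continue | (k=2,j=2): S=78.5381, K−S=0.0000, hold=3.0784 ⇒ V=3.0784 continue  boundary S*=-
step 1: (k=1,j=0): S=57.5030, K−S=12.9670, hold=14.2070 ⇒ V=14.2070 continue | (k=1,j=1): S=70.7865, K−S=0.0000, hold=6.3508 ⇒ V=6.3508 continue  boundary S*=-
step 0: (k=0,j=0): S=63.8000, K−S=6.6700, hold=10.3649 ⇒ V=10.3649 continue  boundary S*=-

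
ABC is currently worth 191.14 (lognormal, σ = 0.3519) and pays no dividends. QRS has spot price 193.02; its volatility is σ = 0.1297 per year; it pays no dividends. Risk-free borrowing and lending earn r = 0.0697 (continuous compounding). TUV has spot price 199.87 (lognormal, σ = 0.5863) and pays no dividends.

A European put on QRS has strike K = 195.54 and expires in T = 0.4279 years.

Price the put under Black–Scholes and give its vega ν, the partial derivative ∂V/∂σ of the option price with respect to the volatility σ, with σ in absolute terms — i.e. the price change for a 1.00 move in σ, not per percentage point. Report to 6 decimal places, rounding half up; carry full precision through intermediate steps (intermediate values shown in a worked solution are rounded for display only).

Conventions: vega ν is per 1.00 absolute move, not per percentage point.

price = 4.991014
ν = 48.928786

σ√T = 0.1297·√0.4279 = 0.084842
d₁ = (ln(S/K) + (r+σ²/2)T) / (σ√T) = (ln(193.02/195.54) + (0.0697+0.1297²/2)·0.4279) / 0.084842 = (-0.012971 + 0.033424) / 0.084842 = 0.241066
d₂ = d₁ − σ√T = 0.241066 − 0.084842 = 0.156224
e^{−rT} = 0.970616
N(−d₁) = 0.404752,  N(−d₂) = 0.437928
Put price V = K·e^{−rT}·N(−d₂) − S·N(−d₁) = 83.116213 − 78.125199 = 4.991014
φ(d₁) = (1/√(2π))·e^{−d₁²/2} = 0.387517
ν = S·φ(d₁)·√T = 48.928786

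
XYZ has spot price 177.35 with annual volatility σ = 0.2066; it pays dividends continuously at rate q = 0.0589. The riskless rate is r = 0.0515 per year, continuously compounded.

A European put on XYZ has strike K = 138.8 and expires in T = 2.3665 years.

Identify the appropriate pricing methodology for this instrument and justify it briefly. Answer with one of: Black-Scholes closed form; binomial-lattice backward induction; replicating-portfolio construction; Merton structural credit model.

Key observation: everything needed for the exact continuous-time valuation of the European put on XYZ (strike 138.8) is given, and no feature rules the closed form out.

framework: Black-Scholes closed form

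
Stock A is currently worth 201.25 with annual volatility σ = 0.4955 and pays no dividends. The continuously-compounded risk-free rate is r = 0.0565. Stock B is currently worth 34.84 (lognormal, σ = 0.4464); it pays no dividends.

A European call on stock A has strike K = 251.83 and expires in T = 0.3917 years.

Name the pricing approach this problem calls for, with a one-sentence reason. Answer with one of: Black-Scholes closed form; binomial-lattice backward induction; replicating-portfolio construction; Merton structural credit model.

Key observation: everything needed for the exact continuous-time valuation of the European call on stock A (strike 251.83) is given, and no feature rules the closed form out.

framework: Black-Scholes closed form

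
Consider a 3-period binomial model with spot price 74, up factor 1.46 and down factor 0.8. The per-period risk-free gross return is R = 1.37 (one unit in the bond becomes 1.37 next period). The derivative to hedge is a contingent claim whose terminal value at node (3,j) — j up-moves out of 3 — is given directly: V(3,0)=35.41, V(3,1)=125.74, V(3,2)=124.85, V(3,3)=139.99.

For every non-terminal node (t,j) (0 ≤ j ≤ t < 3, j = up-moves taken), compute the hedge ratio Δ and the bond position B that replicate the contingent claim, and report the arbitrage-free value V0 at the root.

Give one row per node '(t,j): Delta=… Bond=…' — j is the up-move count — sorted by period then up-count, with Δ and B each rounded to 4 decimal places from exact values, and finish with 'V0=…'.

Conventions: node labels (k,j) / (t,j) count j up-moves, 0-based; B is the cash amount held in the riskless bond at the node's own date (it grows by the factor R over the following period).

(0,0): Delta=0.1392 Bond=41.9728
(1,0): Delta=0.2158 Bond=52.9721
(1,1): Delta=0.1326 Bond=58.2180
(2,0): Delta=2.8899 Bond=-54.0737
(2,1): Delta=-0.0156 Bond=92.5685
(2,2): Delta=0.1454 Bond=77.7361
V0=52.2755

Under the risk-neutral measure, an up-move has probability p* = (R−d)/(u−d) = 0.8636 and values discount at R = 1.37.
Terminal payoffs: V(3,0)=35.4100, V(3,1)=125.7400, V(3,2)=124.8500, V(3,3)=139.9900
Node (2,0) S=47.3600: V=(p*·125.7400+(1−p*)·35.4100)/1.37=82.7900; Δ=(125.7400−35.4100)/(69.1456−37.8880)=2.8899; B=V−Δ·S=-54.0737
Node (2,1) S=86.4320: V=(p*·124.8500+(1−p*)·125.7400)/1.37=91.2200; Δ=(124.8500−125.7400)/(126.1907−69.1456)=-0.0156; B=V−Δ·S=92.5685
Node (2,2) S=157.7384: V=(p*·139.9900+(1−p*)·124.8500)/1.37=100.6755; Δ=(139.9900−124.8500)/(230.2981−126.1907)=0.1454; B=V−Δ·S=77.7361
Node (1,0) S=59.2000: V=(p*·91.2200+(1−p*)·82.7900)/1.37=65.7448; Δ=(91.2200−82.7900)/(86.4320−47.3600)=0.2158; B=V−Δ·S=52.9721
Node (1,1) S=108.0400: V=(p*·100.6755+(1−p*)·91.2200)/1.37=72.5446; Δ=(100.6755−91.2200)/(157.7384−86.4320)=0.1326; B=V−Δ·S=58.2180
Node (0,0) S=74.0000: V=(p*·72.5446+(1−p*)·65.7448)/1.37=52.2755; Δ=(72.5446−65.7448)/(108.0400−59.2000)=0.1392; B=V−Δ·S=41.9728
Check: Δ(0,0)·S0 + B(0,0) = 52.2755 = V0.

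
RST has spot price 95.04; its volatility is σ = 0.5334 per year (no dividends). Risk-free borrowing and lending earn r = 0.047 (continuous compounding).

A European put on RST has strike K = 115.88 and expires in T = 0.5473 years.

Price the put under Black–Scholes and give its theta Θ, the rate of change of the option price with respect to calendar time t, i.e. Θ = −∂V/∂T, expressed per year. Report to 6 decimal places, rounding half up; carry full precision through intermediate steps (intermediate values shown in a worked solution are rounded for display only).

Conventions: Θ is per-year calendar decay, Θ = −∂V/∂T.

σ√T = 0.5334·√0.5473 = 0.394608
d₁ = (ln(S/K) + (r+σ²/2)T) / (σ√T) = (ln(95.04/115.88) + (0.047+0.5334²/2)·0.5473) / 0.394608 = (-0.198257 + 0.103581) / 0.394608 = -0.239926
d₂ = d₁ − σ√T = -0.239926 − 0.394608 = -0.634533
e^{−rT} = 0.974605
N(−d₁) = 0.594806,  N(−d₂) = 0.737134
Put price V = K·e^{−rT}·N(−d₂) − S·N(−d₁) = 83.249822 − 56.530366 = 26.719457
φ(d₁) = (1/√(2π))·e^{−d₁²/2} = 0.387624
Θ = −S·φ(d₁)·σ/(2√T) + r·K·e^{−rT}·N(−d₂) = −13.280880 + 3.912742 = -9.368138

price = 26.719457
Θ = -9.368138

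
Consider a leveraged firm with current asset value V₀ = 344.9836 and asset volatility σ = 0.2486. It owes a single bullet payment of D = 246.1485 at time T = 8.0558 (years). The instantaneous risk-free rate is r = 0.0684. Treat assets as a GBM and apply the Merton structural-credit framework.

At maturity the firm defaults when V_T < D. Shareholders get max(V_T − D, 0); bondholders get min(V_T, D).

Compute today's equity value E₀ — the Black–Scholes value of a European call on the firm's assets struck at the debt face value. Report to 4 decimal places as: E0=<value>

With assets at 344.9836 and a single debt payment of 246.1485 at 8.0558 years:
d₁ = [ln(V₀/D) + (r + σ²/2)T] / (σ√T)
   = [ln(344.9836/246.1485) + (0.0684 + 0.5·0.2486²)·8.0558] / (0.2486·√8.0558)
   = [0.337562 + 0.799949] / 0.705595 = 1.612130
d₂ = d₁ − σ√T = 1.612130 − 0.705595 = 0.906535
N(d₁) = 0.946533,  N(d₂) = 0.817674,  e^(−rT) = 0.576364
E₀ = V₀·N(d₁) − D·e^(−rT)·N(d₂)
   = 344.9836·0.946533 − 246.1485·0.576364·0.817674 = 210.534233

E0=210.5342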